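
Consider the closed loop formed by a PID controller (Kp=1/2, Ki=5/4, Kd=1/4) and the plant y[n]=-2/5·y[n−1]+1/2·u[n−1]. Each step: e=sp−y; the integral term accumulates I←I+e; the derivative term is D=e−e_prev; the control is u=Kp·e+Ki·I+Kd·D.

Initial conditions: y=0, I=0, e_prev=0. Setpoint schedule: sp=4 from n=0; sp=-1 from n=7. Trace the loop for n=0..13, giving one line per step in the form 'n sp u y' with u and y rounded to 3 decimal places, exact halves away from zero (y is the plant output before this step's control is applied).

0 4 8.000 0.000
1 4 4.000 4.000
2 4 12.200 0.400
3 4 4.720 5.940
4 4 15.592 -0.016
5 4 3.486 7.802
6 4 19.048 -1.378
7 -1 -9.431 10.075
8 -1 18.480 -8.745
9 -1 -19.511 12.738
10 -1 23.865 -14.851
11 -1 -31.166 17.873
12 -1 34.634 -22.732
13 -1 -46.636 26.410

(exact arithmetic carried between steps; '≈' marks a value shown rounded to 6 d.p. or computed from one; I and e_prev carry over from the previous line; the table rounds u and y to 3 d.p., halves away from zero)
n=0: y=0, sp=4, e=sp−y=4; I=4, D=e−e_prev=4; u=1/2·4+5/4·4+1/4·4=8; next y=-2/5·0+1/2·8=4
n=1: y=4, sp=4, e=sp−y=0; I=4, D=e−e_prev=-4; u=1/2·0+5/4·4+1/4·(-4)=4; next y=-2/5·4+1/2·4=0.4
n=2: y=0.4, sp=4, e=sp−y=3.6; I=7.6, D=e−e_prev=3.6; u=1/2·3.6+5/4·7.6+1/4·3.6=12.2; next y=-2/5·0.4+1/2·12.2=5.94
n=3: y=5.94, sp=4, e=sp−y=-1.94; I=5.66, D=e−e_prev=-5.54; u=1/2·(-1.94)+5/4·5.66+1/4·(-5.54)=4.72; next y=-2/5·5.94+1/2·4.72=-0.016
n=4: y=-0.016, sp=4, e=sp−y=4.016; I=9.676, D=e−e_prev=5.956; u=1/2·4.016+5/4·9.676+1/4·5.956=15.592; next y=-2/5·(-0.016)+1/2·15.592=7.8024
n=5: y=7.8024, sp=4, e=sp−y=-3.8024; I=5.8736, D=e−e_prev=-7.8184; u=1/2·(-3.8024)+5/4·5.8736+1/4·(-7.8184)=3.4862; next y=-2/5·7.8024+1/2·3.4862=-1.37786
n=6: y=-1.37786, sp=4, e=sp−y=5.37786; I=11.25146, D=e−e_prev=9.18026; u=1/2·5.37786+5/4·11.25146+1/4·9.18026=19.04832; next y=-2/5·(-1.37786)+1/2·19.04832=10.075304
n=7: y=10.075304, sp=-1, e=sp−y=-11.075304; I=0.176156, D=e−e_prev=-16.453164; u=1/2·(-11.075304)+5/4·0.176156+1/4·(-16.453164)=-9.430748; next y=-2/5·10.075304+1/2·(-9.430748)≈-8.745496
n=8: y≈-8.745496, sp=-1, e=sp−y≈7.745496; I≈7.921652, D=e−e_prev≈18.820800; u=1/2·7.745496+5/4·7.921652+1/4·18.820800≈18.480012; next y=-2/5·(-8.745496)+1/2·18.480012≈12.738204
n=9: y≈12.738204, sp=-1, e=sp−y≈-13.738204; I≈-5.816553, D=e−e_prev≈-21.483700; u=1/2·(-13.738204)+5/4·(-5.816553)+1/4·(-21.483700)≈-19.510718; next y=-2/5·12.738204+1/2·(-19.510718)≈-14.850641
n=10: y≈-14.850641, sp=-1, e=sp−y≈13.850641; I≈8.034088, D=e−e_prev≈27.588845; u=1/2·13.850641+5/4·8.034088+1/4·27.588845≈23.865142; next y=-2/5·(-14.850641)+1/2·23.865142≈17.872827
n=11: y≈17.872827, sp=-1, e=sp−y≈-18.872827; I≈-10.838739, D=e−e_prev≈-32.723468; u=1/2·(-18.872827)+5/4·(-10.838739)+1/4·(-32.723468)≈-31.165704; next y=-2/5·17.872827+1/2·(-31.165704)≈-22.731983
n=12: y≈-22.731983, sp=-1, e=sp−y≈21.731983; I≈10.893244, D=e−e_prev≈40.604810; u=1/2·21.731983+5/4·10.893244+1/4·40.604810≈34.633749; next y=-2/5·(-22.731983)+1/2·34.633749≈26.409668
n=13: y≈26.409668, sp=-1, e=sp−y≈-27.409668; I≈-16.516424, D=e−e_prev≈-49.141651; u=1/2·(-27.409668)+5/4·(-16.516424)+1/4·(-49.141651)≈-46.635776; next y=-2/5·26.409668+1/2·(-46.635776)≈-33.881755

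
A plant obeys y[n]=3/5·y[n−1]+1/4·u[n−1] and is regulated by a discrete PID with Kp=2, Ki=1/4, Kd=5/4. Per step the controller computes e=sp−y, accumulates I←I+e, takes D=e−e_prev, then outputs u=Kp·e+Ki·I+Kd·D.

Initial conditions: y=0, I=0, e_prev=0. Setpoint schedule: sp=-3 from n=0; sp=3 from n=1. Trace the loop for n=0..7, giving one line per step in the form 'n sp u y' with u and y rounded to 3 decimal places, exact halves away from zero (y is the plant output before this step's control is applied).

(exact arithmetic carried between steps; '≈' marks a value shown rounded to 6 d.p. or computed from one; I and e_prev carry over from the previous line; the table rounds u and y to 3 d.p., halves away from zero)
n=0: y=0, sp=-3, e=sp−y=-3; I=-3, D=e−e_prev=-3; u=2·(-3)+1/4·(-3)+5/4·(-3)=-10.5; next y=3/5·0+1/4·(-10.5)=-2.625
n=1: y=-2.625, sp=3, e=sp−y=5.625; I=2.625, D=e−e_prev=8.625; u=2·5.625+1/4·2.625+5/4·8.625=22.6875; next y=3/5·(-2.625)+1/4·22.6875=4.096875
n=2: y=4.096875, sp=3, e=sp−y=-1.096875; I=1.528125, D=e−e_prev=-6.721875; u=2·(-1.096875)+1/4·1.528125+5/4·(-6.721875)≈-10.214063; next y=3/5·4.096875+1/4·(-10.214063)≈-0.095391
n=3: y≈-0.095391, sp=3, e=sp−y≈3.095391; I≈4.623516, D=e−e_prev≈4.192266; u=2·3.095391+1/4·4.623516+5/4·4.192266≈12.586992; next y=3/5·(-0.095391)+1/4·12.586992≈3.089514
n=4: y≈3.089514, sp=3, e=sp−y≈-0.089514; I≈4.534002, D=e−e_prev≈-3.184904; u=2·(-0.089514)+1/4·4.534002+5/4·(-3.184904)≈-3.026657; next y=3/5·3.089514+1/4·(-3.026657)≈1.097044
n=5: y≈1.097044, sp=3, e=sp−y≈1.902956; I≈6.436958, D=e−e_prev≈1.992470; u=2·1.902956+1/4·6.436958+5/4·1.992470≈7.905739; next y=3/5·1.097044+1/4·7.905739≈2.634661
n=6: y≈2.634661, sp=3, e=sp−y≈0.365339; I≈6.802297, D=e−e_prev≈-1.537617; u=2·0.365339+1/4·6.802297+5/4·(-1.537617)≈0.509231; next y=3/5·2.634661+1/4·0.509231≈1.708104
n=7: y≈1.708104, sp=3, e=sp−y≈1.291896; I≈8.094193, D=e−e_prev≈0.926557; u=2·1.291896+1/4·8.094193+5/4·0.926557≈5.765536; next y=3/5·1.708104+1/4·5.765536≈2.466246

0 -3 -10.500 0.000
1 3 22.688 -2.625
2 3 -10.214 4.097
3 3 12.587 -0.095
4 3 -3.027 3.090
5 3 7.906 1.097
6 3 0.509 2.635
7 3 5.766 1.708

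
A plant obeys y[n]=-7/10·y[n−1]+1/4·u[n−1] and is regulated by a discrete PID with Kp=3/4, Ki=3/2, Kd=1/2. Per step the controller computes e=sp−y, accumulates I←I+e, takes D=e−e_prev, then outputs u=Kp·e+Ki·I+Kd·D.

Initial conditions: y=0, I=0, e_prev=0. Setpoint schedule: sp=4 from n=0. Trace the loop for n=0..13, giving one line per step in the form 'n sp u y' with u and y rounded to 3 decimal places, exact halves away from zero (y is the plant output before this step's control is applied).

0 4 11.000 0.000
1 4 7.438 2.750
2 4 18.430 -0.066
3 4 10.143 4.654
4 4 26.304 -0.722
5 4 9.241 7.081
6 4 35.272 -2.647
7 4 3.756 10.671
8 4 47.712 -6.531
9 4 -8.425 16.499
10 4 67.267 -13.656
11 4 -31.414 26.376
12 4 99.942 -26.316
13 4 -72.669 43.407

(exact arithmetic carried between steps; '≈' marks a value shown rounded to 6 d.p. or computed from one; I and e_prev carry over from the previous line; the table rounds u and y to 3 d.p., halves away from zero)
n=0: y=0, sp=4, e=sp−y=4; I=4, D=e−e_prev=4; u=3/4·4+3/2·4+1/2·4=11; next y=-7/10·0+1/4·11=2.75
n=1: y=2.75, sp=4, e=sp−y=1.25; I=5.25, D=e−e_prev=-2.75; u=3/4·1.25+3/2·5.25+1/2·(-2.75)=7.4375; next y=-7/10·2.75+1/4·7.4375=-0.065625
n=2: y=-0.065625, sp=4, e=sp−y=4.065625; I=9.315625, D=e−e_prev=2.815625; u=3/4·4.065625+3/2·9.315625+1/2·2.815625≈18.430469; next y=-7/10·(-0.065625)+1/4·18.430469≈4.653555
n=3: y≈4.653555, sp=4, e=sp−y≈-0.653555; I≈8.662070, D=e−e_prev≈-4.719180; u=3/4·(-0.653555)+3/2·8.662070+1/2·(-4.719180)≈10.143350; next y=-7/10·4.653555+1/4·10.143350≈-0.721651
n=4: y≈-0.721651, sp=4, e=sp−y≈4.721651; I≈13.383721, D=e−e_prev≈5.375206; u=3/4·4.721651+3/2·13.383721+1/2·5.375206≈26.304423; next y=-7/10·(-0.721651)+1/4·26.304423≈7.081261
n=5: y≈7.081261, sp=4, e=sp−y≈-3.081261; I≈10.302460, D=e−e_prev≈-7.802912; u=3/4·(-3.081261)+3/2·10.302460+1/2·(-7.802912)≈9.241288; next y=-7/10·7.081261+1/4·9.241288≈-2.646561
n=6: y≈-2.646561, sp=4, e=sp−y≈6.646561; I≈16.949021, D=e−e_prev≈9.727822; u=3/4·6.646561+3/2·16.949021+1/2·9.727822≈35.272363; next y=-7/10·(-2.646561)+1/4·35.272363≈10.670683
n=7: y≈10.670683, sp=4, e=sp−y≈-6.670683; I≈10.278337, D=e−e_prev≈-13.317244; u=3/4·(-6.670683)+3/2·10.278337+1/2·(-13.317244)≈3.755871; next y=-7/10·10.670683+1/4·3.755871≈-6.530511
n=8: y≈-6.530511, sp=4, e=sp−y≈10.530511; I≈20.808848, D=e−e_prev≈17.201194; u=3/4·10.530511+3/2·20.808848+1/2·17.201194≈47.711752; next y=-7/10·(-6.530511)+1/4·47.711752≈16.499295
n=9: y≈16.499295, sp=4, e=sp−y≈-12.499295; I≈8.309553, D=e−e_prev≈-23.029806; u=3/4·(-12.499295)+3/2·8.309553+1/2·(-23.029806)≈-8.425046; next y=-7/10·16.499295+1/4·(-8.425046)≈-13.655768
n=10: y≈-13.655768, sp=4, e=sp−y≈17.655768; I≈25.965321, D=e−e_prev≈30.155064; u=3/4·17.655768+3/2·25.965321+1/2·30.155064≈67.267339; next y=-7/10·(-13.655768)+1/4·67.267339≈26.375873
n=11: y≈26.375873, sp=4, e=sp−y≈-22.375873; I≈3.589448, D=e−e_prev≈-40.031641; u=3/4·(-22.375873)+3/2·3.589448+1/2·(-40.031641)≈-31.413552; next y=-7/10·26.375873+1/4·(-31.413552)≈-26.316499
n=12: y≈-26.316499, sp=4, e=sp−y≈30.316499; I≈33.905947, D=e−e_prev≈52.692371; u=3/4·30.316499+3/2·33.905947+1/2·52.692371≈99.942481; next y=-7/10·(-26.316499)+1/4·99.942481≈43.407169
n=13: y≈43.407169, sp=4, e=sp−y≈-39.407169; I≈-5.501222, D=e−e_prev≈-69.723668; u=3/4·(-39.407169)+3/2·(-5.501222)+1/2·(-69.723668)≈-72.669044; next y=-7/10·43.407169+1/4·(-72.669044)≈-48.552280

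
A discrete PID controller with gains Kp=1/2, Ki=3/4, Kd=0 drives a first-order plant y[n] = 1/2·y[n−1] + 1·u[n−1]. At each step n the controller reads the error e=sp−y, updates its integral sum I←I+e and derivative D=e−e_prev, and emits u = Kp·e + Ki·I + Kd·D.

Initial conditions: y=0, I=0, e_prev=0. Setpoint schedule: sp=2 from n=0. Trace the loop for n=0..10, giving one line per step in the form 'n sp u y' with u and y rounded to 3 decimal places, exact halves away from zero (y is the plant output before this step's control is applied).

(exact arithmetic carried between steps; '≈' marks a value shown rounded to 6 d.p. or computed from one; I and e_prev carry over from the previous line; the table rounds u and y to 3 d.p., halves away from zero)
n=0: y=0, sp=2, e=sp−y=2; I=2, D=e−e_prev=2; u=1/2·2+3/4·2+0·2=2.5; next y=1/2·0+1·2.5=2.5
n=1: y=2.5, sp=2, e=sp−y=-0.5; I=1.5, D=e−e_prev=-2.5; u=1/2·(-0.5)+3/4·1.5+0·(-2.5)=0.875; next y=1/2·2.5+1·0.875=2.125
n=2: y=2.125, sp=2, e=sp−y=-0.125; I=1.375, D=e−e_prev=0.375; u=1/2·(-0.125)+3/4·1.375+0·0.375=0.96875; next y=1/2·2.125+1·0.96875=2.03125
n=3: y=2.03125, sp=2, e=sp−y=-0.03125; I=1.34375, D=e−e_prev=0.09375; u=1/2·(-0.03125)+3/4·1.34375+0·0.09375≈0.992188; next y=1/2·2.03125+1·0.992188≈2.007813
n=4: y≈2.007813, sp=2, e=sp−y≈-0.007813; I≈1.335938, D=e−e_prev≈0.023438; u=1/2·(-0.007813)+3/4·1.335938+0·0.023438≈0.998047; next y=1/2·2.007813+1·0.998047≈2.001953
n=5: y≈2.001953, sp=2, e=sp−y≈-0.001953; I≈1.333984, D=e−e_prev≈0.005859; u=1/2·(-0.001953)+3/4·1.333984+0·0.005859≈0.999512; next y=1/2·2.001953+1·0.999512≈2.000488
n=6: y≈2.000488, sp=2, e=sp−y≈-0.000488; I≈1.333496, D=e−e_prev≈0.001465; u=1/2·(-0.000488)+3/4·1.333496+0·0.001465≈0.999878; next y=1/2·2.000488+1·0.999878≈2.000122
n=7: y≈2.000122, sp=2, e=sp−y≈-0.000122; I≈1.333374, D=e−e_prev≈0.000366; u=1/2·(-0.000122)+3/4·1.333374+0·0.000366≈0.999969; next y=1/2·2.000122+1·0.999969≈2.000031
n=8: y≈2.000031, sp=2, e=sp−y≈-0.000031; I≈1.333344, D=e−e_prev≈0.000092; u=1/2·(-0.000031)+3/4·1.333344+0·0.000092≈0.999992; next y=1/2·2.000031+1·0.999992≈2.000008
n=9: y≈2.000008, sp=2, e=sp−y≈-0.000008; I≈1.333336, D=e−e_prev≈0.000023; u=1/2·(-0.000008)+3/4·1.333336+0·0.000023≈0.999998; next y=1/2·2.000008+1·0.999998≈2.000002
n=10: y≈2.000002, sp=2, e=sp−y≈-0.000002; I≈1.333334, D=e−e_prev≈0.000006; u=1/2·(-0.000002)+3/4·1.333334+0·0.000006≈1.000000; next y=1/2·2.000002+1·1.000000≈2.000000

0 2 2.500 0.000
1 2 0.875 2.500
2 2 0.969 2.125
3 2 0.992 2.031
4 2 0.998 2.008
5 2 1.000 2.002
6 2 1.000 2.000
7 2 1.000 2.000
8 2 1.000 2.000
9 2 1.000 2.000
10 2 1.000 2.000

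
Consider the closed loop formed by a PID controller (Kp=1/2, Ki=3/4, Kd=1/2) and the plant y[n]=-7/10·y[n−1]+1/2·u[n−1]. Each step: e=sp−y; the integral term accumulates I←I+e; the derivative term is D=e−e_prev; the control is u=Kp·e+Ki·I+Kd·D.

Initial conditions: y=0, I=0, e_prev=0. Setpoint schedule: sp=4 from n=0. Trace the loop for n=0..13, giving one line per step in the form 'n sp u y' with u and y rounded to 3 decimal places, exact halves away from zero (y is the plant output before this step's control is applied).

(exact arithmetic carried between steps; '≈' marks a value shown rounded to 6 d.p. or computed from one; I and e_prev carry over from the previous line; the table rounds u and y to 3 d.p., halves away from zero)
n=0: y=0, sp=4, e=sp−y=4; I=4, D=e−e_prev=4; u=1/2·4+3/4·4+1/2·4=7; next y=-7/10·0+1/2·7=3.5
n=1: y=3.5, sp=4, e=sp−y=0.5; I=4.5, D=e−e_prev=-3.5; u=1/2·0.5+3/4·4.5+1/2·(-3.5)=1.875; next y=-7/10·3.5+1/2·1.875=-1.5125
n=2: y=-1.5125, sp=4, e=sp−y=5.5125; I=10.0125, D=e−e_prev=5.0125; u=1/2·5.5125+3/4·10.0125+1/2·5.0125=12.771875; next y=-7/10·(-1.5125)+1/2·12.771875≈7.444688
n=3: y≈7.444688, sp=4, e=sp−y≈-3.444688; I≈6.567813, D=e−e_prev≈-8.957188; u=1/2·(-3.444688)+3/4·6.567813+1/2·(-8.957188)≈-1.275078; next y=-7/10·7.444688+1/2·(-1.275078)≈-5.848820
n=4: y≈-5.848820, sp=4, e=sp−y≈9.848820; I≈16.416633, D=e−e_prev≈13.293508; u=1/2·9.848820+3/4·16.416633+1/2·13.293508≈23.883639; next y=-7/10·(-5.848820)+1/2·23.883639≈16.035994
n=5: y≈16.035994, sp=4, e=sp−y≈-12.035994; I≈4.380639, D=e−e_prev≈-21.884814; u=1/2·(-12.035994)+3/4·4.380639+1/2·(-21.884814)≈-13.674924; next y=-7/10·16.035994+1/2·(-13.674924)≈-18.062658
n=6: y≈-18.062658, sp=4, e=sp−y≈22.062658; I≈26.443297, D=e−e_prev≈34.098651; u=1/2·22.062658+3/4·26.443297+1/2·34.098651≈47.913127; next y=-7/10·(-18.062658)+1/2·47.913127≈36.600424
n=7: y≈36.600424, sp=4, e=sp−y≈-32.600424; I≈-6.157127, D=e−e_prev≈-54.663081; u=1/2·(-32.600424)+3/4·(-6.157127)+1/2·(-54.663081)≈-48.249598; next y=-7/10·36.600424+1/2·(-48.249598)≈-49.745096
n=8: y≈-49.745096, sp=4, e=sp−y≈53.745096; I≈47.587969, D=e−e_prev≈86.345520; u=1/2·53.745096+3/4·47.587969+1/2·86.345520≈105.736284; next y=-7/10·(-49.745096)+1/2·105.736284≈87.689709
n=9: y≈87.689709, sp=4, e=sp−y≈-83.689709; I≈-36.101740, D=e−e_prev≈-137.434805; u=1/2·(-83.689709)+3/4·(-36.101740)+1/2·(-137.434805)≈-137.638562; next y=-7/10·87.689709+1/2·(-137.638562)≈-130.202077
n=10: y≈-130.202077, sp=4, e=sp−y≈134.202077; I≈98.100337, D=e−e_prev≈217.891786; u=1/2·134.202077+3/4·98.100337+1/2·217.891786≈249.622185; next y=-7/10·(-130.202077)+1/2·249.622185≈215.952546
n=11: y≈215.952546, sp=4, e=sp−y≈-211.952546; I≈-113.852209, D=e−e_prev≈-346.154624; u=1/2·(-211.952546)+3/4·(-113.852209)+1/2·(-346.154624)≈-364.442742; next y=-7/10·215.952546+1/2·(-364.442742)≈-333.388154
n=12: y≈-333.388154, sp=4, e=sp−y≈337.388154; I≈223.535944, D=e−e_prev≈549.340700; u=1/2·337.388154+3/4·223.535944+1/2·549.340700≈611.016385; next y=-7/10·(-333.388154)+1/2·611.016385≈538.879900
n=13: y≈538.879900, sp=4, e=sp−y≈-534.879900; I≈-311.343956, D=e−e_prev≈-872.268054; u=1/2·(-534.879900)+3/4·(-311.343956)+1/2·(-872.268054)≈-937.081944; next y=-7/10·538.879900+1/2·(-937.081944)≈-845.756902

0 4 7.000 0.000
1 4 1.875 3.500
2 4 12.772 -1.513
3 4 -1.275 7.445
4 4 23.884 -5.849
5 4 -13.675 16.036
6 4 47.913 -18.063
7 4 -48.250 36.600
8 4 105.736 -49.745
9 4 -137.639 87.690
10 4 249.622 -130.202
11 4 -364.443 215.953
12 4 611.016 -333.388
13 4 -937.082 538.880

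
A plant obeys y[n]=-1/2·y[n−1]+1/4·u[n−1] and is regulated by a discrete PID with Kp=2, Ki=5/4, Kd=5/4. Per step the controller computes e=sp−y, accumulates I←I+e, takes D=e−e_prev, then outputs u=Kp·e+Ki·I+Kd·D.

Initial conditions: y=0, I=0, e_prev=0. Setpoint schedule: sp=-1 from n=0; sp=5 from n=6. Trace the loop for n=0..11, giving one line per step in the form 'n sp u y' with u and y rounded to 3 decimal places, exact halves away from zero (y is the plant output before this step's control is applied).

(exact arithmetic carried between steps; '≈' marks a value shown rounded to 6 d.p. or computed from one; I and e_prev carry over from the previous line; the table rounds u and y to 3 d.p., halves away from zero)
n=0: y=0, sp=-1, e=sp−y=-1; I=-1, D=e−e_prev=-1; u=2·(-1)+5/4·(-1)+5/4·(-1)=-4.5; next y=-1/2·0+1/4·(-4.5)=-1.125
n=1: y=-1.125, sp=-1, e=sp−y=0.125; I=-0.875, D=e−e_prev=1.125; u=2·0.125+5/4·(-0.875)+5/4·1.125=0.5625; next y=-1/2·(-1.125)+1/4·0.5625=0.703125
n=2: y=0.703125, sp=-1, e=sp−y=-1.703125; I=-2.578125, D=e−e_prev=-1.828125; u=2·(-1.703125)+5/4·(-2.578125)+5/4·(-1.828125)≈-8.914063; next y=-1/2·0.703125+1/4·(-8.914063)≈-2.580078
n=3: y≈-2.580078, sp=-1, e=sp−y≈1.580078; I≈-0.998047, D=e−e_prev≈3.283203; u=2·1.580078+5/4·(-0.998047)+5/4·3.283203≈6.016602; next y=-1/2·(-2.580078)+1/4·6.016602≈2.794189
n=4: y≈2.794189, sp=-1, e=sp−y≈-3.794189; I≈-4.792236, D=e−e_prev≈-5.374268; u=2·(-3.794189)+5/4·(-4.792236)+5/4·(-5.374268)≈-20.296509; next y=-1/2·2.794189+1/4·(-20.296509)≈-6.471222
n=5: y≈-6.471222, sp=-1, e=sp−y≈5.471222; I≈0.678986, D=e−e_prev≈9.265411; u=2·5.471222+5/4·0.678986+5/4·9.265411≈23.372940; next y=-1/2·(-6.471222)+1/4·23.372940≈9.078846
n=6: y≈9.078846, sp=5, e=sp−y≈-4.078846; I≈-3.399860, D=e−e_prev≈-9.550068; u=2·(-4.078846)+5/4·(-3.399860)+5/4·(-9.550068)≈-24.345102; next y=-1/2·9.078846+1/4·(-24.345102)≈-10.625699
n=7: y≈-10.625699, sp=5, e=sp−y≈15.625699; I≈12.225838, D=e−e_prev≈19.704545; u=2·15.625699+5/4·12.225838+5/4·19.704545≈71.164376; next y=-1/2·(-10.625699)+1/4·71.164376≈23.103943
n=8: y≈23.103943, sp=5, e=sp−y≈-18.103943; I≈-5.878105, D=e−e_prev≈-33.729642; u=2·(-18.103943)+5/4·(-5.878105)+5/4·(-33.729642)≈-85.717570; next y=-1/2·23.103943+1/4·(-85.717570)≈-32.981364
n=9: y≈-32.981364, sp=5, e=sp−y≈37.981364; I≈32.103259, D=e−e_prev≈56.085307; u=2·37.981364+5/4·32.103259+5/4·56.085307≈186.198436; next y=-1/2·(-32.981364)+1/4·186.198436≈63.040291
n=10: y≈63.040291, sp=5, e=sp−y≈-58.040291; I≈-25.937032, D=e−e_prev≈-96.021655; u=2·(-58.040291)+5/4·(-25.937032)+5/4·(-96.021655)≈-268.528941; next y=-1/2·63.040291+1/4·(-268.528941)≈-98.652381
n=11: y≈-98.652381, sp=5, e=sp−y≈103.652381; I≈77.715349, D=e−e_prev≈161.692672; u=2·103.652381+5/4·77.715349+5/4·161.692672≈506.564787; next y=-1/2·(-98.652381)+1/4·506.564787≈175.967387

0 -1 -4.500 0.000
1 -1 0.563 -1.125
2 -1 -8.914 0.703
3 -1 6.017 -2.580
4 -1 -20.297 2.794
5 -1 23.373 -6.471
6 5 -24.345 9.079
7 5 71.164 -10.626
8 5 -85.718 23.104
9 5 186.198 -32.981
10 5 -268.529 63.040
11 5 506.565 -98.652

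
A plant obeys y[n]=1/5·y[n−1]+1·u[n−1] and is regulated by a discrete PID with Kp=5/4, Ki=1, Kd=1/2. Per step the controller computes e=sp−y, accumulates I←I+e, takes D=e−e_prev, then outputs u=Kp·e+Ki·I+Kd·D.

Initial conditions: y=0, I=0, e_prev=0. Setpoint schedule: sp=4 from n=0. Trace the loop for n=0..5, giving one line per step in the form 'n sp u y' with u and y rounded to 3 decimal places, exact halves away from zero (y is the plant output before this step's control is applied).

0 4 11.000 0.000
1 4 -17.250 11.000
2 4 52.888 -15.050
3 4 -119.638 49.878
4 4 305.683 -109.663
5 4 -742.311 283.751

(exact arithmetic carried between steps; '≈' marks a value shown rounded to 6 d.p. or computed from one; I and e_prev carry over from the previous line; the table rounds u and y to 3 d.p., halves away from zero)
n=0: y=0, sp=4, e=sp−y=4; I=4, D=e−e_prev=4; u=5/4·4+1·4+1/2·4=11; next y=1/5·0+1·11=11
n=1: y=11, sp=4, e=sp−y=-7; I=-3, D=e−e_prev=-11; u=5/4·(-7)+1·(-3)+1/2·(-11)=-17.25; next y=1/5·11+1·(-17.25)=-15.05
n=2: y=-15.05, sp=4, e=sp−y=19.05; I=16.05, D=e−e_prev=26.05; u=5/4·19.05+1·16.05+1/2·26.05=52.8875; next y=1/5·(-15.05)+1·52.8875=49.8775
n=3: y=49.8775, sp=4, e=sp−y=-45.8775; I=-29.8275, D=e−e_prev=-64.9275; u=5/4·(-45.8775)+1·(-29.8275)+1/2·(-64.9275)=-119.638125; next y=1/5·49.8775+1·(-119.638125)=-109.662625
n=4: y=-109.662625, sp=4, e=sp−y=113.662625; I=83.835125, D=e−e_prev=159.540125; u=5/4·113.662625+1·83.835125+1/2·159.540125≈305.683469; next y=1/5·(-109.662625)+1·305.683469≈283.750944
n=5: y≈283.750944, sp=4, e=sp−y≈-279.750944; I≈-195.915819, D=e−e_prev≈-393.413569; u=5/4·(-279.750944)+1·(-195.915819)+1/2·(-393.413569)≈-742.311283; next y=1/5·283.750944+1·(-742.311283)≈-685.561094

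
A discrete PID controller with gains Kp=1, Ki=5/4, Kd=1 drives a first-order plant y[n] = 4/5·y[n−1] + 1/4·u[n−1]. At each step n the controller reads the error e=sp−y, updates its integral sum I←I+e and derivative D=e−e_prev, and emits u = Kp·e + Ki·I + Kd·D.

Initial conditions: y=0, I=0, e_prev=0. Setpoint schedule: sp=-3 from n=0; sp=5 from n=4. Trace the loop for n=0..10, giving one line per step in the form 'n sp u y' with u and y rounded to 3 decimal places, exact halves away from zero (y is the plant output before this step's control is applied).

(exact arithmetic carried between steps; '≈' marks a value shown rounded to 6 d.p. or computed from one; I and e_prev carry over from the previous line; the table rounds u and y to 3 d.p., halves away from zero)
n=0: y=0, sp=-3, e=sp−y=-3; I=-3, D=e−e_prev=-3; u=1·(-3)+5/4·(-3)+1·(-3)=-9.75; next y=4/5·0+1/4·(-9.75)=-2.4375
n=1: y=-2.4375, sp=-3, e=sp−y=-0.5625; I=-3.5625, D=e−e_prev=2.4375; u=1·(-0.5625)+5/4·(-3.5625)+1·2.4375=-2.578125; next y=4/5·(-2.4375)+1/4·(-2.578125)≈-2.594531
n=2: y≈-2.594531, sp=-3, e=sp−y≈-0.405469; I≈-3.967969, D=e−e_prev≈0.157031; u=1·(-0.405469)+5/4·(-3.967969)+1·0.157031≈-5.208398; next y=4/5·(-2.594531)+1/4·(-5.208398)≈-3.377725
n=3: y≈-3.377725, sp=-3, e=sp−y≈0.377725; I≈-3.590244, D=e−e_prev≈0.783193; u=1·0.377725+5/4·(-3.590244)+1·0.783193≈-3.326887; next y=4/5·(-3.377725)+1/4·(-3.326887)≈-3.533901
n=4: y≈-3.533901, sp=5, e=sp−y≈8.533901; I≈4.943657, D=e−e_prev≈8.156177; u=1·8.533901+5/4·4.943657+1·8.156177≈22.869650; next y=4/5·(-3.533901)+1/4·22.869650≈2.890291
n=5: y≈2.890291, sp=5, e=sp−y≈2.109709; I≈7.053366, D=e−e_prev≈-6.424193; u=1·2.109709+5/4·7.053366+1·(-6.424193)≈4.502223; next y=4/5·2.890291+1/4·4.502223≈3.437789
n=6: y≈3.437789, sp=5, e=sp−y≈1.562211; I≈8.615577, D=e−e_prev≈-0.547498; u=1·1.562211+5/4·8.615577+1·(-0.547498)≈11.784185; next y=4/5·3.437789+1/4·11.784185≈5.696277
n=7: y≈5.696277, sp=5, e=sp−y≈-0.696277; I≈7.919300, D=e−e_prev≈-2.258488; u=1·(-0.696277)+5/4·7.919300+1·(-2.258488)≈6.944359; next y=4/5·5.696277+1/4·6.944359≈6.293112
n=8: y≈6.293112, sp=5, e=sp−y≈-1.293112; I≈6.626188, D=e−e_prev≈-0.596834; u=1·(-1.293112)+5/4·6.626188+1·(-0.596834)≈6.392789; next y=4/5·6.293112+1/4·6.392789≈6.632687
n=9: y≈6.632687, sp=5, e=sp−y≈-1.632687; I≈4.993502, D=e−e_prev≈-0.339575; u=1·(-1.632687)+5/4·4.993502+1·(-0.339575)≈4.269615; next y=4/5·6.632687+1/4·4.269615≈6.373553
n=10: y≈6.373553, sp=5, e=sp−y≈-1.373553; I≈3.619948, D=e−e_prev≈0.259134; u=1·(-1.373553)+5/4·3.619948+1·0.259134≈3.410516; next y=4/5·6.373553+1/4·3.410516≈5.951471

0 -3 -9.750 0.000
1 -3 -2.578 -2.438
2 -3 -5.208 -2.595
3 -3 -3.327 -3.378
4 5 22.870 -3.534
5 5 4.502 2.890
6 5 11.784 3.438
7 5 6.944 5.696
8 5 6.393 6.293
9 5 4.270 6.633
10 5 3.411 6.374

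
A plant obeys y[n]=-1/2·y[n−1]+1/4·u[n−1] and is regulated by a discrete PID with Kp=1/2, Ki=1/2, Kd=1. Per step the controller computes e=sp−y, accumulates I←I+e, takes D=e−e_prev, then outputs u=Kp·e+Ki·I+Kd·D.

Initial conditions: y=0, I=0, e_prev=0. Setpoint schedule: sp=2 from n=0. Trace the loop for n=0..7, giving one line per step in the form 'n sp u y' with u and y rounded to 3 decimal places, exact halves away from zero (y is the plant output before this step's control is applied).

0 2 4.000 0.000
1 2 1.000 1.000
2 2 5.000 -0.250
3 2 1.625 1.375
4 2 6.875 -0.281
5 2 2.078 1.859
6 2 8.828 -0.410
7 2 2.119 2.412

(exact arithmetic carried between steps; '≈' marks a value shown rounded to 6 d.p. or computed from one; I and e_prev carry over from the previous line; the table rounds u and y to 3 d.p., halves away from zero)
n=0: y=0, sp=2, e=sp−y=2; I=2, D=e−e_prev=2; u=1/2·2+1/2·2+1·2=4; next y=-1/2·0+1/4·4=1
n=1: y=1, sp=2, e=sp−y=1; I=3, D=e−e_prev=-1; u=1/2·1+1/2·3+1·(-1)=1; next y=-1/2·1+1/4·1=-0.25
n=2: y=-0.25, sp=2, e=sp−y=2.25; I=5.25, D=e−e_prev=1.25; u=1/2·2.25+1/2·5.25+1·1.25=5; next y=-1/2·(-0.25)+1/4·5=1.375
n=3: y=1.375, sp=2, e=sp−y=0.625; I=5.875, D=e−e_prev=-1.625; u=1/2·0.625+1/2·5.875+1·(-1.625)=1.625; next y=-1/2·1.375+1/4·1.625=-0.28125
n=4: y=-0.28125, sp=2, e=sp−y=2.28125; I=8.15625, D=e−e_prev=1.65625; u=1/2·2.28125+1/2·8.15625+1·1.65625=6.875; next y=-1/2·(-0.28125)+1/4·6.875=1.859375
n=5: y=1.859375, sp=2, e=sp−y=0.140625; I=8.296875, D=e−e_prev=-2.140625; u=1/2·0.140625+1/2·8.296875+1·(-2.140625)=2.078125; next y=-1/2·1.859375+1/4·2.078125≈-0.410156
n=6: y≈-0.410156, sp=2, e=sp−y≈2.410156; I≈10.707031, D=e−e_prev≈2.269531; u=1/2·2.410156+1/2·10.707031+1·2.269531≈8.828125; next y=-1/2·(-0.410156)+1/4·8.828125≈2.412109
n=7: y≈2.412109, sp=2, e=sp−y≈-0.412109; I≈10.294922, D=e−e_prev≈-2.822266; u=1/2·(-0.412109)+1/2·10.294922+1·(-2.822266)≈2.119141; next y=-1/2·2.412109+1/4·2.119141≈-0.676270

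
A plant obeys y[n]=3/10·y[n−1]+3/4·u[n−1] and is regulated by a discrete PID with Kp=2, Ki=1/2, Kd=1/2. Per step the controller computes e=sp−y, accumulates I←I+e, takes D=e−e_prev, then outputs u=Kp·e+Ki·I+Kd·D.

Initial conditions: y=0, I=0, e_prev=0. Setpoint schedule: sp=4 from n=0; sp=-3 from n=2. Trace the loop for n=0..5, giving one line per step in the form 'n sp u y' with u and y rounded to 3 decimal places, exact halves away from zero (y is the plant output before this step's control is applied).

0 4 12.000 0.000
1 4 -15.000 9.000
2 -3 18.650 -8.550
3 -3 -43.768 11.423
4 -3 81.472 -29.399
5 -3 -170.788 52.284

(exact arithmetic carried between steps; '≈' marks a value shown rounded to 6 d.p. or computed from one; I and e_prev carry over from the previous line; the table rounds u and y to 3 d.p., halves away from zero)
n=0: y=0, sp=4, e=sp−y=4; I=4, D=e−e_prev=4; u=2·4+1/2·4+1/2·4=12; next y=3/10·0+3/4·12=9
n=1: y=9, sp=4, e=sp−y=-5; I=-1, D=e−e_prev=-9; u=2·(-5)+1/2·(-1)+1/2·(-9)=-15; next y=3/10·9+3/4·(-15)=-8.55
n=2: y=-8.55, sp=-3, e=sp−y=5.55; I=4.55, D=e−e_prev=10.55; u=2·5.55+1/2·4.55+1/2·10.55=18.65; next y=3/10·(-8.55)+3/4·18.65=11.4225
n=3: y=11.4225, sp=-3, e=sp−y=-14.4225; I=-9.8725, D=e−e_prev=-19.9725; u=2·(-14.4225)+1/2·(-9.8725)+1/2·(-19.9725)=-43.7675; next y=3/10·11.4225+3/4·(-43.7675)=-29.398875
n=4: y=-29.398875, sp=-3, e=sp−y=26.398875; I=16.526375, D=e−e_prev=40.821375; u=2·26.398875+1/2·16.526375+1/2·40.821375=81.471625; next y=3/10·(-29.398875)+3/4·81.471625≈52.284056
n=5: y≈52.284056, sp=-3, e=sp−y≈-55.284056; I≈-38.757681, D=e−e_prev≈-81.682931; u=2·(-55.284056)+1/2·(-38.757681)+1/2·(-81.682931)≈-170.788419; next y=3/10·52.284056+3/4·(-170.788419)≈-112.406097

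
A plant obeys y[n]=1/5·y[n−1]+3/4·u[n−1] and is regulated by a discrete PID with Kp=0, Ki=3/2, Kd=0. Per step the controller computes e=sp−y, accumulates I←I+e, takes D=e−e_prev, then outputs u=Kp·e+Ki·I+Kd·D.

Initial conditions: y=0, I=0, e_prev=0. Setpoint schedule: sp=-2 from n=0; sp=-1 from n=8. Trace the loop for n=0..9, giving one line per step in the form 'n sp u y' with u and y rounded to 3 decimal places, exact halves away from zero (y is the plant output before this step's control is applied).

(exact arithmetic carried between steps; '≈' marks a value shown rounded to 6 d.p. or computed from one; I and e_prev carry over from the previous line; the table rounds u and y to 3 d.p., halves away from zero)
n=0: y=0, sp=-2, e=sp−y=-2; I=-2, D=e−e_prev=-2; u=0·(-2)+3/2·(-2)+0·(-2)=-3; next y=1/5·0+3/4·(-3)=-2.25
n=1: y=-2.25, sp=-2, e=sp−y=0.25; I=-1.75, D=e−e_prev=2.25; u=0·0.25+3/2·(-1.75)+0·2.25=-2.625; next y=1/5·(-2.25)+3/4·(-2.625)=-2.41875
n=2: y=-2.41875, sp=-2, e=sp−y=0.41875; I=-1.33125, D=e−e_prev=0.16875; u=0·0.41875+3/2·(-1.33125)+0·0.16875=-1.996875; next y=1/5·(-2.41875)+3/4·(-1.996875)≈-1.981406
n=3: y≈-1.981406, sp=-2, e=sp−y≈-0.018594; I≈-1.349844, D=e−e_prev≈-0.437344; u=0·(-0.018594)+3/2·(-1.349844)+0·(-0.437344)≈-2.024766; next y=1/5·(-1.981406)+3/4·(-2.024766)≈-1.914855
n=4: y≈-1.914855, sp=-2, e=sp−y≈-0.085145; I≈-1.434988, D=e−e_prev≈-0.066551; u=0·(-0.085145)+3/2·(-1.434988)+0·(-0.066551)≈-2.152482; next y=1/5·(-1.914855)+3/4·(-2.152482)≈-1.997333
n=5: y≈-1.997333, sp=-2, e=sp−y≈-0.002667; I≈-1.437655, D=e−e_prev≈0.082477; u=0·(-0.002667)+3/2·(-1.437655)+0·0.082477≈-2.156483; next y=1/5·(-1.997333)+3/4·(-2.156483)≈-2.016829
n=6: y≈-2.016829, sp=-2, e=sp−y≈0.016829; I≈-1.420826, D=e−e_prev≈0.019496; u=0·0.016829+3/2·(-1.420826)+0·0.019496≈-2.131240; next y=1/5·(-2.016829)+3/4·(-2.131240)≈-2.001796
n=7: y≈-2.001796, sp=-2, e=sp−y≈0.001796; I≈-1.419031, D=e−e_prev≈-0.015033; u=0·0.001796+3/2·(-1.419031)+0·(-0.015033)≈-2.128546; next y=1/5·(-2.001796)+3/4·(-2.128546)≈-1.996769
n=8: y≈-1.996769, sp=-1, e=sp−y≈0.996769; I≈-0.422262, D=e−e_prev≈0.994973; u=0·0.996769+3/2·(-0.422262)+0·0.994973≈-0.633393; next y=1/5·(-1.996769)+3/4·(-0.633393)≈-0.874399
n=9: y≈-0.874399, sp=-1, e=sp−y≈-0.125601; I≈-0.547863, D=e−e_prev≈-1.122370; u=0·(-0.125601)+3/2·(-0.547863)+0·(-1.122370)≈-0.821795; next y=1/5·(-0.874399)+3/4·(-0.821795)≈-0.791226

0 -2 -3.000 0.000
1 -2 -2.625 -2.250
2 -2 -1.997 -2.419
3 -2 -2.025 -1.981
4 -2 -2.152 -1.915
5 -2 -2.156 -1.997
6 -2 -2.131 -2.017
7 -2 -2.129 -2.002
8 -1 -0.633 -1.997
9 -1 -0.822 -0.874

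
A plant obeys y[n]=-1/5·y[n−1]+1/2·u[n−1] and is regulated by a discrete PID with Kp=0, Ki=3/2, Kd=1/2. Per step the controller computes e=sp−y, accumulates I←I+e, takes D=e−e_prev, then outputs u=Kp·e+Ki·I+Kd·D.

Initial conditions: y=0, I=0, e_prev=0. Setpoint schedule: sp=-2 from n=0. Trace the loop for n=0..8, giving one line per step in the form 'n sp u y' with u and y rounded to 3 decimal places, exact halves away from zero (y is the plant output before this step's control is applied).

0 -2 -4.000 0.000
1 -2 -2.000 -2.000
2 -2 -5.800 -0.600
3 -2 -2.840 -2.780
4 -2 -6.592 -0.864
5 -2 -2.820 -3.123
6 -2 -6.940 -0.785
7 -2 -2.538 -3.313
8 -2 -7.246 -0.606

(exact arithmetic carried between steps; '≈' marks a value shown rounded to 6 d.p. or computed from one; I and e_prev carry over from the previous line; the table rounds u and y to 3 d.p., halves away from zero)
n=0: y=0, sp=-2, e=sp−y=-2; I=-2, D=e−e_prev=-2; u=0·(-2)+3/2·(-2)+1/2·(-2)=-4; next y=-1/5·0+1/2·(-4)=-2
n=1: y=-2, sp=-2, e=sp−y=0; I=-2, D=e−e_prev=2; u=0·0+3/2·(-2)+1/2·2=-2; next y=-1/5·(-2)+1/2·(-2)=-0.6
n=2: y=-0.6, sp=-2, e=sp−y=-1.4; I=-3.4, D=e−e_prev=-1.4; u=0·(-1.4)+3/2·(-3.4)+1/2·(-1.4)=-5.8; next y=-1/5·(-0.6)+1/2·(-5.8)=-2.78
n=3: y=-2.78, sp=-2, e=sp−y=0.78; I=-2.62, D=e−e_prev=2.18; u=0·0.78+3/2·(-2.62)+1/2·2.18=-2.84; next y=-1/5·(-2.78)+1/2·(-2.84)=-0.864
n=4: y=-0.864, sp=-2, e=sp−y=-1.136; I=-3.756, D=e−e_prev=-1.916; u=0·(-1.136)+3/2·(-3.756)+1/2·(-1.916)=-6.592; next y=-1/5·(-0.864)+1/2·(-6.592)=-3.1232
n=5: y=-3.1232, sp=-2, e=sp−y=1.1232; I=-2.6328, D=e−e_prev=2.2592; u=0·1.1232+3/2·(-2.6328)+1/2·2.2592=-2.8196; next y=-1/5·(-3.1232)+1/2·(-2.8196)=-0.78516
n=6: y=-0.78516, sp=-2, e=sp−y=-1.21484; I=-3.84764, D=e−e_prev=-2.33804; u=0·(-1.21484)+3/2·(-3.84764)+1/2·(-2.33804)=-6.94048; next y=-1/5·(-0.78516)+1/2·(-6.94048)=-3.313208
n=7: y=-3.313208, sp=-2, e=sp−y=1.313208; I=-2.534432, D=e−e_prev=2.528048; u=0·1.313208+3/2·(-2.534432)+1/2·2.528048=-2.537624; next y=-1/5·(-3.313208)+1/2·(-2.537624)≈-0.606170
n=8: y≈-0.606170, sp=-2, e=sp−y≈-1.393830; I≈-3.928262, D=e−e_prev≈-2.707038; u=0·(-1.393830)+3/2·(-3.928262)+1/2·(-2.707038)≈-7.245911; next y=-1/5·(-0.606170)+1/2·(-7.245911)≈-3.501722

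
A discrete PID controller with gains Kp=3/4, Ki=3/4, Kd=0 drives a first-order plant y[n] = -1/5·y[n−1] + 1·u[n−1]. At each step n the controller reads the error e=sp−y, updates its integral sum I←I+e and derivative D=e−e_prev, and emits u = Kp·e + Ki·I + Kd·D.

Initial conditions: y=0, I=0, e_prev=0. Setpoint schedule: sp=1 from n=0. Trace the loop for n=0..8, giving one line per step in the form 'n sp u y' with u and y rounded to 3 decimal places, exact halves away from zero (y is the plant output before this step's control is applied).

(exact arithmetic carried between steps; '≈' marks a value shown rounded to 6 d.p. or computed from one; I and e_prev carry over from the previous line; the table rounds u and y to 3 d.p., halves away from zero)
n=0: y=0, sp=1, e=sp−y=1; I=1, D=e−e_prev=1; u=3/4·1+3/4·1+0·1=1.5; next y=-1/5·0+1·1.5=1.5
n=1: y=1.5, sp=1, e=sp−y=-0.5; I=0.5, D=e−e_prev=-1.5; u=3/4·(-0.5)+3/4·0.5+0·(-1.5)=0; next y=-1/5·1.5+1·0=-0.3
n=2: y=-0.3, sp=1, e=sp−y=1.3; I=1.8, D=e−e_prev=1.8; u=3/4·1.3+3/4·1.8+0·1.8=2.325; next y=-1/5·(-0.3)+1·2.325=2.385
n=3: y=2.385, sp=1, e=sp−y=-1.385; I=0.415, D=e−e_prev=-2.685; u=3/4·(-1.385)+3/4·0.415+0·(-2.685)=-0.7275; next y=-1/5·2.385+1·(-0.7275)=-1.2045
n=4: y=-1.2045, sp=1, e=sp−y=2.2045; I=2.6195, D=e−e_prev=3.5895; u=3/4·2.2045+3/4·2.6195+0·3.5895=3.618; next y=-1/5·(-1.2045)+1·3.618=3.8589
n=5: y=3.8589, sp=1, e=sp−y=-2.8589; I=-0.2394, D=e−e_prev=-5.0634; u=3/4·(-2.8589)+3/4·(-0.2394)+0·(-5.0634)=-2.323725; next y=-1/5·3.8589+1·(-2.323725)=-3.095505
n=6: y=-3.095505, sp=1, e=sp−y=4.095505; I=3.856105, D=e−e_prev=6.954405; u=3/4·4.095505+3/4·3.856105+0·6.954405≈5.963708; next y=-1/5·(-3.095505)+1·5.963708≈6.582809
n=7: y≈6.582809, sp=1, e=sp−y≈-5.582809; I≈-1.726704, D=e−e_prev≈-9.678314; u=3/4·(-5.582809)+3/4·(-1.726704)+0·(-9.678314)≈-5.482134; next y=-1/5·6.582809+1·(-5.482134)≈-6.798696
n=8: y≈-6.798696, sp=1, e=sp−y≈7.798696; I≈6.071992, D=e−e_prev≈13.381504; u=3/4·7.798696+3/4·6.071992+0·13.381504≈10.403016; next y=-1/5·(-6.798696)+1·10.403016≈11.762755

0 1 1.500 0.000
1 1 0.000 1.500
2 1 2.325 -0.300
3 1 -0.728 2.385
4 1 3.618 -1.205
5 1 -2.324 3.859
6 1 5.964 -3.096
7 1 -5.482 6.583
8 1 10.403 -6.799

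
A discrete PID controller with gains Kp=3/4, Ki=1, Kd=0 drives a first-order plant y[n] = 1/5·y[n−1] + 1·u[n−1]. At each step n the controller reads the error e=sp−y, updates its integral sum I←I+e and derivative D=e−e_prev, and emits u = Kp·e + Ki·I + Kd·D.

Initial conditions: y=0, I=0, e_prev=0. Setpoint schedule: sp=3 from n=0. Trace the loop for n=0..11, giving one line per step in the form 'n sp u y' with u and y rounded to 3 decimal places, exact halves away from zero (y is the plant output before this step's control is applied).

(exact arithmetic carried between steps; '≈' marks a value shown rounded to 6 d.p. or computed from one; I and e_prev carry over from the previous line; the table rounds u and y to 3 d.p., halves away from zero)
n=0: y=0, sp=3, e=sp−y=3; I=3, D=e−e_prev=3; u=3/4·3+1·3+0·3=5.25; next y=1/5·0+1·5.25=5.25
n=1: y=5.25, sp=3, e=sp−y=-2.25; I=0.75, D=e−e_prev=-5.25; u=3/4·(-2.25)+1·0.75+0·(-5.25)=-0.9375; next y=1/5·5.25+1·(-0.9375)=0.1125
n=2: y=0.1125, sp=3, e=sp−y=2.8875; I=3.6375, D=e−e_prev=5.1375; u=3/4·2.8875+1·3.6375+0·5.1375=5.803125; next y=1/5·0.1125+1·5.803125=5.825625
n=3: y=5.825625, sp=3, e=sp−y=-2.825625; I=0.811875, D=e−e_prev=-5.713125; u=3/4·(-2.825625)+1·0.811875+0·(-5.713125)≈-1.307344; next y=1/5·5.825625+1·(-1.307344)≈-0.142219
n=4: y≈-0.142219, sp=3, e=sp−y≈3.142219; I≈3.954094, D=e−e_prev≈5.967844; u=3/4·3.142219+1·3.954094+0·5.967844≈6.310758; next y=1/5·(-0.142219)+1·6.310758≈6.282314
n=5: y≈6.282314, sp=3, e=sp−y≈-3.282314; I≈0.671780, D=e−e_prev≈-6.424533; u=3/4·(-3.282314)+1·0.671780+0·(-6.424533)≈-1.789956; next y=1/5·6.282314+1·(-1.789956)≈-0.533493
n=6: y≈-0.533493, sp=3, e=sp−y≈3.533493; I≈4.205273, D=e−e_prev≈6.815807; u=3/4·3.533493+1·4.205273+0·6.815807≈6.855393; next y=1/5·(-0.533493)+1·6.855393≈6.748694
n=7: y≈6.748694, sp=3, e=sp−y≈-3.748694; I≈0.456579, D=e−e_prev≈-7.282187; u=3/4·(-3.748694)+1·0.456579+0·(-7.282187)≈-2.354942; next y=1/5·6.748694+1·(-2.354942)≈-1.005203
n=8: y≈-1.005203, sp=3, e=sp−y≈4.005203; I≈4.461782, D=e−e_prev≈7.753897; u=3/4·4.005203+1·4.461782+0·7.753897≈7.465684; next y=1/5·(-1.005203)+1·7.465684≈7.264643
n=9: y≈7.264643, sp=3, e=sp−y≈-4.264643; I≈0.197138, D=e−e_prev≈-8.269846; u=3/4·(-4.264643)+1·0.197138+0·(-8.269846)≈-3.001344; next y=1/5·7.264643+1·(-3.001344)≈-1.548415
n=10: y≈-1.548415, sp=3, e=sp−y≈4.548415; I≈4.745554, D=e−e_prev≈8.813059; u=3/4·4.548415+1·4.745554+0·8.813059≈8.156865; next y=1/5·(-1.548415)+1·8.156865≈7.847182
n=11: y≈7.847182, sp=3, e=sp−y≈-4.847182; I≈-0.101628, D=e−e_prev≈-9.395598; u=3/4·(-4.847182)+1·(-0.101628)+0·(-9.395598)≈-3.737015; next y=1/5·7.847182+1·(-3.737015)≈-2.167579

0 3 5.250 0.000
1 3 -0.938 5.250
2 3 5.803 0.113
3 3 -1.307 5.826
4 3 6.311 -0.142
5 3 -1.790 6.282
6 3 6.855 -0.533
7 3 -2.355 6.749
8 3 7.466 -1.005
9 3 -3.001 7.265
10 3 8.157 -1.548
11 3 -3.737 7.847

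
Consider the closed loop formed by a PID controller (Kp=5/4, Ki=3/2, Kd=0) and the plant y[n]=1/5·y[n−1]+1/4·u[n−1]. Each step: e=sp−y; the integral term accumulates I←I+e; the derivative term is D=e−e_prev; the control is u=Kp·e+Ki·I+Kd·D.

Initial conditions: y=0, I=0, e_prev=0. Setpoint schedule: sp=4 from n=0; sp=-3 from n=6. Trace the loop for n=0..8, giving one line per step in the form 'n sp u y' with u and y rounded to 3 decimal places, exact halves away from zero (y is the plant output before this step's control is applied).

0 4 11.000 0.000
1 4 9.438 2.750
2 4 10.874 2.909
3 4 11.435 3.300
4 4 11.884 3.519
5 4 12.177 3.675
6 -3 -6.872 3.779
7 -3 -4.002 -0.962
8 -3 -6.424 -1.193

(exact arithmetic carried between steps; '≈' marks a value shown rounded to 6 d.p. or computed from one; I and e_prev carry over from the previous line; the table rounds u and y to 3 d.p., halves away from zero)
n=0: y=0, sp=4, e=sp−y=4; I=4, D=e−e_prev=4; u=5/4·4+3/2·4+0·4=11; next y=1/5·0+1/4·11=2.75
n=1: y=2.75, sp=4, e=sp−y=1.25; I=5.25, D=e−e_prev=-2.75; u=5/4·1.25+3/2·5.25+0·(-2.75)=9.4375; next y=1/5·2.75+1/4·9.4375=2.909375
n=2: y=2.909375, sp=4, e=sp−y=1.090625; I=6.340625, D=e−e_prev=-0.159375; u=5/4·1.090625+3/2·6.340625+0·(-0.159375)≈10.874219; next y=1/5·2.909375+1/4·10.874219≈3.300430
n=3: y≈3.300430, sp=4, e=sp−y≈0.699570; I≈7.040195, D=e−e_prev≈-0.391055; u=5/4·0.699570+3/2·7.040195+0·(-0.391055)≈11.434756; next y=1/5·3.300430+1/4·11.434756≈3.518775
n=4: y≈3.518775, sp=4, e=sp−y≈0.481225; I≈7.521420, D=e−e_prev≈-0.218345; u=5/4·0.481225+3/2·7.521420+0·(-0.218345)≈11.883662; next y=1/5·3.518775+1/4·11.883662≈3.674670
n=5: y≈3.674670, sp=4, e=sp−y≈0.325330; I≈7.846750, D=e−e_prev≈-0.155896; u=5/4·0.325330+3/2·7.846750+0·(-0.155896)≈12.176787; next y=1/5·3.674670+1/4·12.176787≈3.779131
n=6: y≈3.779131, sp=-3, e=sp−y≈-6.779131; I≈1.067619, D=e−e_prev≈-7.104460; u=5/4·(-6.779131)+3/2·1.067619+0·(-7.104460)≈-6.872485; next y=1/5·3.779131+1/4·(-6.872485)≈-0.962295
n=7: y≈-0.962295, sp=-3, e=sp−y≈-2.037705; I≈-0.970086, D=e−e_prev≈4.741426; u=5/4·(-2.037705)+3/2·(-0.970086)+0·4.741426≈-4.002260; next y=1/5·(-0.962295)+1/4·(-4.002260)≈-1.193024
n=8: y≈-1.193024, sp=-3, e=sp−y≈-1.806976; I≈-2.777062, D=e−e_prev≈0.230729; u=5/4·(-1.806976)+3/2·(-2.777062)+0·0.230729≈-6.424313; next y=1/5·(-1.193024)+1/4·(-6.424313)≈-1.844683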